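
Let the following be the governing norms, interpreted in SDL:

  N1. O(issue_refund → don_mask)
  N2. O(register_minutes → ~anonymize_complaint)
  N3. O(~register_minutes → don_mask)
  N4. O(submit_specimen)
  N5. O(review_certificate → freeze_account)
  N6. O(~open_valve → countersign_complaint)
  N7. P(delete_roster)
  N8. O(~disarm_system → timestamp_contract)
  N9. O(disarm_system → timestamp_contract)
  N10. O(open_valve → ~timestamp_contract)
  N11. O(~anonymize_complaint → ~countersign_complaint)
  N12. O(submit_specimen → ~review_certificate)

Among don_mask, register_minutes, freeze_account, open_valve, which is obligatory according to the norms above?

Premises 9 and 8 are O(disarm_system → timestamp_contract) and O(~disarm_system → timestamp_contract); every ideal world satisfies disarm_system or ~disarm_system, so in either case timestamp_contract holds — hence O(timestamp_contract).
Premise 10, O(open_valve → ~timestamp_contract), contraposes to O(timestamp_contract → ~open_valve); with O(timestamp_contract) we get O(~open_valve).
With premise 6, O(~open_valve → countersign_complaint), the K-axiom yields O(countersign_complaint).
Premise 11 is O(~anonymize_complaint → ~countersign_complaint); contrapositively O(countersign_complaint → anonymize_complaint). Since O(countersign_complaint) holds, K gives O(anonymize_complaint).
Premise 2, O(register_minutes → ~anonymize_complaint), contraposes to O(anonymize_complaint → ~register_minutes); with O(anonymize_complaint) we get O(~register_minutes).
With premise 3, O(~register_minutes → don_mask), the K-axiom yields O(don_mask).
So O(don_mask) holds — don_mask is obligatory. None of the other listed options is made obligatory by any chain of premises.

don_mask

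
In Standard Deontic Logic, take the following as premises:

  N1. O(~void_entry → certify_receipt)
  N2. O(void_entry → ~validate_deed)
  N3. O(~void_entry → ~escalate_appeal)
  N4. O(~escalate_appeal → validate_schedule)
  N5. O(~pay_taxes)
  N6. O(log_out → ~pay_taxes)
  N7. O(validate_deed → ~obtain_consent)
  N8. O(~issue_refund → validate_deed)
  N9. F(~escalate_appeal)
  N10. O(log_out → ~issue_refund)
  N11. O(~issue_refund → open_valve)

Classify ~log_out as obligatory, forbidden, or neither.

Premise 9 is F(~escalate_appeal), i.e. O(escalate_appeal).
The contrapositive of premise 3 (O(~void_entry → ~escalate_appeal)) is O(escalate_appeal → void_entry), and O(escalate_appeal) is already established, so O(void_entry).
With premise 2, O(void_entry → ~validate_deed), the K-axiom yields O(~validate_deed).
Premise 8 is O(~issue_refund → validate_deed); contrapositively O(~validate_deed → issue_refund). Since O(~validate_deed) holds, K gives O(issue_refund).
Premise 10, O(log_out → ~issue_refund), contraposes to O(issue_refund → ~log_out); with O(issue_refund) we get O(~log_out).
Premises 1, 4, 5, 6, 7, 11 do not contribute to this derivation.
Hence ~log_out is obligatory.

Obligatory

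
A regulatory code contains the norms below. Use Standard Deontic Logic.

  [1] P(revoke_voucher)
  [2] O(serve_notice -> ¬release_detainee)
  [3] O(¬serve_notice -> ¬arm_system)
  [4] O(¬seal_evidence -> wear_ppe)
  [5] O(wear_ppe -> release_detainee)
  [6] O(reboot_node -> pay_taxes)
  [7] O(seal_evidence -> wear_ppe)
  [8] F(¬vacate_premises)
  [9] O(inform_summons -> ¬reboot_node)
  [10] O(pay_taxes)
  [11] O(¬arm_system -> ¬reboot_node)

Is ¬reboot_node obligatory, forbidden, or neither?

Obligatory

By case analysis on seal_evidence: premise 7 gives O(seal_evidence -> wear_ppe) and premise 4 gives O(¬seal_evidence -> wear_ppe), so O(wear_ppe) either way.
Applying K to premise 5 (O(wear_ppe -> release_detainee)) and O(wear_ppe) yields O(release_detainee).
Premise 2, O(serve_notice -> ¬release_detainee), contraposes to O(release_detainee -> ¬serve_notice); with O(release_detainee) we get O(¬serve_notice).
Applying K to premise 3 (O(¬serve_notice -> ¬arm_system)) and O(¬serve_notice) yields O(¬arm_system).
Premise 11 is O(¬arm_system -> ¬reboot_node); since O(¬arm_system), deontic closure gives O(¬reboot_node).
Premises 1, 6, 8, 9, 10 do not contribute to this derivation.
Hence ¬reboot_node is obligatory.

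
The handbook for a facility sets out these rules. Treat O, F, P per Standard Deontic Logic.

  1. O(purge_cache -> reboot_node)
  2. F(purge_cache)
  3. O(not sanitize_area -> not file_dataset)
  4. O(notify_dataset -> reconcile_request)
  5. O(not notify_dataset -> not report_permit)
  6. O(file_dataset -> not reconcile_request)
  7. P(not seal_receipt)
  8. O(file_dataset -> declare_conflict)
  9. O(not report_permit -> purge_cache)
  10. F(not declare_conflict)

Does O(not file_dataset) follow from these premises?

Yes

Premise 2 is F(purge_cache), i.e. O(not purge_cache).
Premise 9, O(not report_permit -> purge_cache), contraposes to O(not purge_cache -> report_permit); with O(not purge_cache) we get O(report_permit).
Premise 5 is O(not notify_dataset -> not report_permit); contrapositively O(report_permit -> notify_dataset). Since O(report_permit) holds, K gives O(notify_dataset).
From O(notify_dataset) and premise 4, O(notify_dataset -> reconcile_request), we obtain O(reconcile_request).
The contrapositive of premise 6 (O(file_dataset -> not reconcile_request)) is O(reconcile_request -> not file_dataset), and O(reconcile_request) is already established, so O(not file_dataset).
Premises 1, 3, 7, 8, 10 do not contribute to this derivation.
So O(not file_dataset) follows.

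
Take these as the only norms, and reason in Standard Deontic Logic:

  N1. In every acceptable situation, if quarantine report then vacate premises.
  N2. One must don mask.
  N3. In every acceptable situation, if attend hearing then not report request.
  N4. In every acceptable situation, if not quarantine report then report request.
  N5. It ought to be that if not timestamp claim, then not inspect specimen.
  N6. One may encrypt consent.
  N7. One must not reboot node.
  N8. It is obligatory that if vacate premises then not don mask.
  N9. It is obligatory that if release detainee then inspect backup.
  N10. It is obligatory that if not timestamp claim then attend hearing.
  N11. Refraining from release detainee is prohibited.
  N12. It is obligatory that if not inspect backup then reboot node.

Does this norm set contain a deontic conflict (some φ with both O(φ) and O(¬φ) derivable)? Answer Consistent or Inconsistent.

Consistent

Premise 12 is O(¬inspect_backup → reboot_node), but O(¬inspect_backup) is not derivable from the premises, so it does not yield O(reboot_node).
So O(reboot_node) is not derivable, and the apparent clash with O(¬reboot_node) does not arise.
A world satisfying every obligation exists (e.g. attend_hearing=false, don_mask=true, encrypt_consent=false, inspect_backup=true, inspect_specimen=false, quarantine_report=false, reboot_node=false, release_detainee=true, report_request=true, timestamp_claim=true, vacate_premises=false); no atom is both obligatory and forbidden, so the set is consistent.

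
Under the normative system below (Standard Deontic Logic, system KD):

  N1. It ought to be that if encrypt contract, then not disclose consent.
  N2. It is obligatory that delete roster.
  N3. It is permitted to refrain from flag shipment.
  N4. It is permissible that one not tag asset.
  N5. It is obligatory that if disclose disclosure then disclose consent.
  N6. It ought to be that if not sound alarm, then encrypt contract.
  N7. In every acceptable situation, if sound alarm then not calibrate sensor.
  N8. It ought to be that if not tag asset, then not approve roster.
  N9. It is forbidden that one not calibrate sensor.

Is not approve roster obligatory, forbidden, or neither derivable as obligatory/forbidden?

Premise 8 is O(¬tag_asset → ¬approve_roster), but O(¬tag_asset) is not derivable from the premises (the permission P(¬tag_asset) asserts only ¬O(tag_asset), not O(¬tag_asset)), so it does not yield O(¬approve_roster).
No premise or chain of K-axiom applications forces O(¬approve_roster), and none forces O(approve_roster). So ¬approve_roster is neither obligatory nor forbidden under these norms.

Neither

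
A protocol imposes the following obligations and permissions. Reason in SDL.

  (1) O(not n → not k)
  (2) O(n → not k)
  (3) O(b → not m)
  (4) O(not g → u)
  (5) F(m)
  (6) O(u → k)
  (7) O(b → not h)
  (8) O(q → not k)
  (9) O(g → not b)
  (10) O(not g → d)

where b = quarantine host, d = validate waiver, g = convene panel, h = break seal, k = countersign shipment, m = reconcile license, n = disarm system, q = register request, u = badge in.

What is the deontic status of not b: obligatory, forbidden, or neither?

Premises 2 and 1 are O(n → not k) and O(not n → not k); every ideal world satisfies n or not n, so in either case not k holds — hence O(not k).
Premise 6 is O(u → k); contrapositively O(not k → not u). Since O(not k) holds, K gives O(not u).
Premise 4, O(not g → u), contraposes to O(not u → g); with O(not u) we get O(g).
Premise 9 is O(g → not b); since O(g), deontic closure gives O(not b).
Premises 3, 5, 7, 8, 10 do not contribute to this derivation.
Hence not b is obligatory.

Obligatory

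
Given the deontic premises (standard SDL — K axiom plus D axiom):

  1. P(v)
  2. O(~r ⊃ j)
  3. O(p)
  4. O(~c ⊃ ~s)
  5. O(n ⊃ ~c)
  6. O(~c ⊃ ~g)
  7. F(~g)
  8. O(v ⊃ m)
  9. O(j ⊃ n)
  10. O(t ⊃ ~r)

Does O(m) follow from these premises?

Premise 8 is O(v ⊃ m), but O(v) is not derivable from the premises (the permission P(v) asserts only ~O(~v), not O(v)), so it does not yield O(m).
No other premise forces O(m). An ideal world satisfying every premise can still have m false, so O(m) is not derivable.

No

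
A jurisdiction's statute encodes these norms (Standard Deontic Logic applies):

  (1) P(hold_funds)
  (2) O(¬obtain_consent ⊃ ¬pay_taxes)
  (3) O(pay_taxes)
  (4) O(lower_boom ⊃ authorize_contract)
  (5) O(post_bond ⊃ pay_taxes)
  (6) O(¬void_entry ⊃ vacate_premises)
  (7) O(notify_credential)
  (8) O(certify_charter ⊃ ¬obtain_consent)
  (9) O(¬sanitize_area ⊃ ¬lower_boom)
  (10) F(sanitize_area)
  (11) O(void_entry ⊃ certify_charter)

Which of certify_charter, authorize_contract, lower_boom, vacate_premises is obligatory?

From premise 3 we have O(pay_taxes).
Premise 2, O(¬obtain_consent ⊃ ¬pay_taxes), contraposes to O(pay_taxes ⊃ obtain_consent); with O(pay_taxes) we get O(obtain_consent).
The contrapositive of premise 8 (O(certify_charter ⊃ ¬obtain_consent)) is O(obtain_consent ⊃ ¬certify_charter), and O(obtain_consent) is already established, so O(¬certify_charter).
The contrapositive of premise 11 (O(void_entry ⊃ certify_charter)) is O(¬certify_charter ⊃ ¬void_entry), and O(¬certify_charter) is already established, so O(¬void_entry).
From O(¬void_entry) and premise 6, O(¬void_entry ⊃ vacate_premises), we obtain O(vacate_premises).
So O(vacate_premises) holds — vacate_premises is obligatory. None of the other listed options is made obligatory by any chain of premises.

vacate_premises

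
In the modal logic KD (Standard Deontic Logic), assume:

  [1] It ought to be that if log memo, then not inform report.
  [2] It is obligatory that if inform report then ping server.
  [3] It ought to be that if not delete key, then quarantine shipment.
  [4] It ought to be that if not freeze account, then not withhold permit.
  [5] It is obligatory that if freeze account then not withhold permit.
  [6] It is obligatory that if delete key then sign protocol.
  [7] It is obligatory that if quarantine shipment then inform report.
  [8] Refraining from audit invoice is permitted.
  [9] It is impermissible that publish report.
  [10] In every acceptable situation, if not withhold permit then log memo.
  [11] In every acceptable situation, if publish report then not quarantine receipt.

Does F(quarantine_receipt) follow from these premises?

Premise 11 is O(publish_report → ¬quarantine_receipt), but O(publish_report) is not derivable from the premises, so it does not yield O(¬quarantine_receipt).
No other premise forces O(¬quarantine_receipt). An ideal world satisfying every premise can still have quarantine_receipt true, so F(quarantine_receipt) is not derivable.

No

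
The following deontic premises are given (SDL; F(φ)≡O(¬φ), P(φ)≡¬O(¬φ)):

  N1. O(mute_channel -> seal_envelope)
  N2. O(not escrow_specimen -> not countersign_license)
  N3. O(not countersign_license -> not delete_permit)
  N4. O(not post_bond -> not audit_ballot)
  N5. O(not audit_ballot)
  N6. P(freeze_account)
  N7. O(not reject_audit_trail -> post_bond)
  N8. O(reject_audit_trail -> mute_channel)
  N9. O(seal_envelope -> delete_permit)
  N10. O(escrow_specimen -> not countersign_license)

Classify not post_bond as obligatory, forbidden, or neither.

Premises 2 and 10 cover both cases: O(not escrow_specimen -> not countersign_license) and O(escrow_specimen -> not countersign_license). Since not escrow_specimen ∨ escrow_specimen is a tautology, O(not countersign_license) follows.
Premise 3 is O(not countersign_license -> not delete_permit); since O(not countersign_license), deontic closure gives O(not delete_permit).
The contrapositive of premise 9 (O(seal_envelope -> delete_permit)) is O(not delete_permit -> not seal_envelope), and O(not delete_permit) is already established, so O(not seal_envelope).
Premise 1 is O(mute_channel -> seal_envelope); contrapositively O(not seal_envelope -> not mute_channel). Since O(not seal_envelope) holds, K gives O(not mute_channel).
Premise 8, O(reject_audit_trail -> mute_channel), contraposes to O(not mute_channel -> not reject_audit_trail); with O(not mute_channel) we get O(not reject_audit_trail).
From O(not reject_audit_trail) and premise 7, O(not reject_audit_trail -> post_bond), we obtain O(post_bond).
Premises 4, 5, 6 do not contribute to this derivation.
Thus O(post_bond), which is F(not post_bond): not post_bond is forbidden.

Forbidden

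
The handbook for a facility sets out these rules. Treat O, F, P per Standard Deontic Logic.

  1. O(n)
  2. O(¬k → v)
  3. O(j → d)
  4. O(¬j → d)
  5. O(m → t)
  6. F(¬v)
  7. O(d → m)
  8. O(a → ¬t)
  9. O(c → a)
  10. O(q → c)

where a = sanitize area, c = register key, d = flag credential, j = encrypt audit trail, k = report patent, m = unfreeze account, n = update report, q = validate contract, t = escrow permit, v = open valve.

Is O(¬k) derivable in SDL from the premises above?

Premise 2 is O(¬k → v); even if O(v) held, inferring O(¬k) would be affirming the consequent — invalid.
No other premise forces O(¬k). An ideal world satisfying every premise can still have ¬k false, so O(¬k) is not derivable.

No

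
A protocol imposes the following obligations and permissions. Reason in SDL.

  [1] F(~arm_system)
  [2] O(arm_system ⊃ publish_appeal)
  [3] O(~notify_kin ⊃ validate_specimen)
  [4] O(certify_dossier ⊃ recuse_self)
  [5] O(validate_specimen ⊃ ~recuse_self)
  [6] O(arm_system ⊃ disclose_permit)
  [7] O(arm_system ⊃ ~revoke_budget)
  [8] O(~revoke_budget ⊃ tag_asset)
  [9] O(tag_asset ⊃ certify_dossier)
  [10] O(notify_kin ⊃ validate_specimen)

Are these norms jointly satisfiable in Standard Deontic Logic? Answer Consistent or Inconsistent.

Inconsistent

Premises 3 and 10 are O(~notify_kin ⊃ validate_specimen) and O(notify_kin ⊃ validate_specimen); every ideal world satisfies ~notify_kin or notify_kin, so in either case validate_specimen holds — hence O(validate_specimen).
From O(validate_specimen) and premise 5, O(validate_specimen ⊃ ~recuse_self), we obtain O(~recuse_self).
Premise 4, O(certify_dossier ⊃ recuse_self), contraposes to O(~recuse_self ⊃ ~certify_dossier); with O(~recuse_self) we get O(~certify_dossier).
Premise 9, O(tag_asset ⊃ certify_dossier), contraposes to O(~certify_dossier ⊃ ~tag_asset); with O(~certify_dossier) we get O(~tag_asset).
Premise 8, O(~revoke_budget ⊃ tag_asset), contraposes to O(~tag_asset ⊃ revoke_budget); with O(~tag_asset) we get O(revoke_budget).
Premise 7, O(arm_system ⊃ ~revoke_budget), contraposes to O(revoke_budget ⊃ ~arm_system); with O(revoke_budget) we get O(~arm_system).
But premise 1, F(~arm_system), means O(arm_system).
We now have both O(~arm_system) and O(arm_system) — arm_system is simultaneously obligatory and forbidden, violating the D-axiom.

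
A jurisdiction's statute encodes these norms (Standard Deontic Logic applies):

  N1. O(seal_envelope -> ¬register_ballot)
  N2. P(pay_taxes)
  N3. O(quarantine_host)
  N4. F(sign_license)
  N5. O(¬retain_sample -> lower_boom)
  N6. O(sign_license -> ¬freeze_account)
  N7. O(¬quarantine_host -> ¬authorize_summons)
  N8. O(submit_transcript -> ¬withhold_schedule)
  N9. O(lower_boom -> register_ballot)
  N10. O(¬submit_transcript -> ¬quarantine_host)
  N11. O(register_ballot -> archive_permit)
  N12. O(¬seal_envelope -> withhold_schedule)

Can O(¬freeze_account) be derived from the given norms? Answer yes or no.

No

Premise 6 is O(sign_license -> ¬freeze_account), but O(sign_license) is not derivable from the premises, so it does not yield O(¬freeze_account).
No other premise forces O(¬freeze_account). An ideal world satisfying every premise can still have ¬freeze_account false, so O(¬freeze_account) is not derivable.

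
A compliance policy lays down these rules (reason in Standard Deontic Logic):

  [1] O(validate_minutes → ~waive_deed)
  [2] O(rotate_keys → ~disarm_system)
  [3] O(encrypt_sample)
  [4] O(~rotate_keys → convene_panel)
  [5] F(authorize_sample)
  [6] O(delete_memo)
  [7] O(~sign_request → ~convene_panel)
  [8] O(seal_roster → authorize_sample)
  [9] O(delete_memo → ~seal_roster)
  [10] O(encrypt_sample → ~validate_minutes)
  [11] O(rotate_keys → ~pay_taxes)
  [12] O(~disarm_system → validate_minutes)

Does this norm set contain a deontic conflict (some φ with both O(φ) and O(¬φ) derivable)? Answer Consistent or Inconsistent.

Premise 8 is O(seal_roster → authorize_sample), but O(seal_roster) is not derivable from the premises, so it does not yield O(authorize_sample).
So O(authorize_sample) is not derivable, and the apparent clash with O(~authorize_sample) does not arise.
A world satisfying every obligation exists (e.g. authorize_sample=false, convene_panel=true, delete_memo=true, disarm_system=true, encrypt_sample=true, pay_taxes=false, rotate_keys=false, seal_roster=false, sign_request=true, validate_minutes=false, waive_deed=false); no atom is both obligatory and forbidden, so the set is consistent.

Consistent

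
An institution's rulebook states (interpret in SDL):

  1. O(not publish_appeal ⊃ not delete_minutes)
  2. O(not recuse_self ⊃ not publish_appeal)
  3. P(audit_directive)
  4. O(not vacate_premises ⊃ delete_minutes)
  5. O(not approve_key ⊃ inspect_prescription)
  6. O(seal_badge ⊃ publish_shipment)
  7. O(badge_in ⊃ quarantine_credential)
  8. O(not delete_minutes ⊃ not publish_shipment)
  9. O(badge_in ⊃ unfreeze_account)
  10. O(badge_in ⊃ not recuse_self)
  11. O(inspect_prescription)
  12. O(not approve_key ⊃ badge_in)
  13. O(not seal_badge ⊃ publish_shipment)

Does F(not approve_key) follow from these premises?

Yes

Premises 13 and 6 are O(not seal_badge ⊃ publish_shipment) and O(seal_badge ⊃ publish_shipment); every ideal world satisfies not seal_badge or seal_badge, so in either case publish_shipment holds — hence O(publish_shipment).
The contrapositive of premise 8 (O(not delete_minutes ⊃ not publish_shipment)) is O(publish_shipment ⊃ delete_minutes), and O(publish_shipment) is already established, so O(delete_minutes).
Premise 1, O(not publish_appeal ⊃ not delete_minutes), contraposes to O(delete_minutes ⊃ publish_appeal); with O(delete_minutes) we get O(publish_appeal).
Premise 2, O(not recuse_self ⊃ not publish_appeal), contraposes to O(publish_appeal ⊃ recuse_self); with O(publish_appeal) we get O(recuse_self).
Premise 10 is O(badge_in ⊃ not recuse_self); contrapositively O(recuse_self ⊃ not badge_in). Since O(recuse_self) holds, K gives O(not badge_in).
The contrapositive of premise 12 (O(not approve_key ⊃ badge_in)) is O(not badge_in ⊃ approve_key), and O(not badge_in) is already established, so O(approve_key).
Premises 3, 4, 5, 7, 9, 11 do not contribute to this derivation.
So O(approve_key) holds, i.e. F(not approve_key). The claim follows.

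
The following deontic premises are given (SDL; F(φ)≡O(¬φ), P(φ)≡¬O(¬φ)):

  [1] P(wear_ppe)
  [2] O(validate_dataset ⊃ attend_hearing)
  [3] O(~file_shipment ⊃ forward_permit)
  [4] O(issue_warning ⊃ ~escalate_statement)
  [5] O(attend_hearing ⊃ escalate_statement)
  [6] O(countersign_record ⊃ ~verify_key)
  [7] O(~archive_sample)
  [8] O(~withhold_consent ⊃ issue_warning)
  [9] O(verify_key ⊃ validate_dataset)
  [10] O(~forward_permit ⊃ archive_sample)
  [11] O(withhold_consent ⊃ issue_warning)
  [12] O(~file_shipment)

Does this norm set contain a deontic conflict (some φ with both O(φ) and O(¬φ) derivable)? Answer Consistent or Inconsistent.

Premise 10 is O(~forward_permit ⊃ archive_sample), but O(~forward_permit) is not derivable from the premises, so it does not yield O(archive_sample).
So O(archive_sample) is not derivable, and the apparent clash with O(~archive_sample) does not arise.
A world satisfying every obligation exists (e.g. archive_sample=false, attend_hearing=false, countersign_record=false, escalate_statement=false, file_shipment=false, forward_permit=true, issue_warning=true, validate_dataset=false, verify_key=false, wear_ppe=false, withhold_consent=false); no atom is both obligatory and forbidden, so the set is consistent.

Consistent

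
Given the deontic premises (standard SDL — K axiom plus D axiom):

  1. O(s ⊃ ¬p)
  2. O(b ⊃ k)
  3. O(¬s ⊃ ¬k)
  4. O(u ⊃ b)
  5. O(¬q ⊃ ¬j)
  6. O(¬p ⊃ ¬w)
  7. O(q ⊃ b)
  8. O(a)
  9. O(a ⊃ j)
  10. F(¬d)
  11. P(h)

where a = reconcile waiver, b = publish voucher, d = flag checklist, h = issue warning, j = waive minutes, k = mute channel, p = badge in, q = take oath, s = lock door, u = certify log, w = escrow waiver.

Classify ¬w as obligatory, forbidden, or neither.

Premise 8 gives O(a).
From O(a) and premise 9, O(a ⊃ j), we obtain O(j).
The contrapositive of premise 5 (O(¬q ⊃ ¬j)) is O(j ⊃ q), and O(j) is already established, so O(q).
Premise 7 is O(q ⊃ b); since O(q), deontic closure gives O(b).
Applying K to premise 2 (O(b ⊃ k)) and O(b) yields O(k).
The contrapositive of premise 3 (O(¬s ⊃ ¬k)) is O(k ⊃ s), and O(k) is already established, so O(s).
From O(s) and premise 1, O(s ⊃ ¬p), we obtain O(¬p).
With premise 6, O(¬p ⊃ ¬w), the K-axiom yields O(¬w).
Premises 4, 10, 11 do not contribute to this derivation.
Hence ¬w is obligatory.

Obligatory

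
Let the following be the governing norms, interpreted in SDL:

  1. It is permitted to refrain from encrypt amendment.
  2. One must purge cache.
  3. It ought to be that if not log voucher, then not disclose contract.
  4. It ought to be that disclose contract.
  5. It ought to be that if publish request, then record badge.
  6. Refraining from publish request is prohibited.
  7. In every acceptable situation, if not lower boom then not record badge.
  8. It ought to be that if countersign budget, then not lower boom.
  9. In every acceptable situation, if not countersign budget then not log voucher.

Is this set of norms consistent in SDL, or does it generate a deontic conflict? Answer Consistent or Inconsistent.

F(¬publish_request) at premise 6 means O(publish_request).
With premise 5, O(publish_request → record_badge), the K-axiom yields O(record_badge).
Premise 7 is O(¬lower_boom → ¬record_badge); contrapositively O(record_badge → lower_boom). Since O(record_badge) holds, K gives O(lower_boom).
Premise 8 is O(countersign_budget → ¬lower_boom); contrapositively O(lower_boom → ¬countersign_budget). Since O(lower_boom) holds, K gives O(¬countersign_budget).
Premise 9 is O(¬countersign_budget → ¬log_voucher); since O(¬countersign_budget), deontic closure gives O(¬log_voucher).
With premise 3, O(¬log_voucher → ¬disclose_contract), the K-axiom yields O(¬disclose_contract).
However, premise 4 gives O(disclose_contract).
We now have both O(¬disclose_contract) and O(disclose_contract) — disclose_contract is simultaneously obligatory and forbidden, violating the D-axiom.

Inconsistent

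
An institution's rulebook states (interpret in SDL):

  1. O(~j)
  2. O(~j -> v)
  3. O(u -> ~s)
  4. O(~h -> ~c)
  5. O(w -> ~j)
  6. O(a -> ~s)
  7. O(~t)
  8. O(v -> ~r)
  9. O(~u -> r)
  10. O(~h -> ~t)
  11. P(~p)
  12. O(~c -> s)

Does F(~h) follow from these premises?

Yes

Premise 1 gives O(~j).
Premise 2 is O(~j -> v); since O(~j), deontic closure gives O(v).
With premise 8, O(v -> ~r), the K-axiom yields O(~r).
Premise 9 is O(~u -> r); contrapositively O(~r -> u). Since O(~r) holds, K gives O(u).
Premise 3 is O(u -> ~s); since O(u), deontic closure gives O(~s).
Premise 12 is O(~c -> s); contrapositively O(~s -> c). Since O(~s) holds, K gives O(c).
Premise 4, O(~h -> ~c), contraposes to O(c -> h); with O(c) we get O(h).
Premises 5, 6, 7, 10, 11 do not contribute to this derivation.
So O(h) holds, i.e. F(~h). The claim follows.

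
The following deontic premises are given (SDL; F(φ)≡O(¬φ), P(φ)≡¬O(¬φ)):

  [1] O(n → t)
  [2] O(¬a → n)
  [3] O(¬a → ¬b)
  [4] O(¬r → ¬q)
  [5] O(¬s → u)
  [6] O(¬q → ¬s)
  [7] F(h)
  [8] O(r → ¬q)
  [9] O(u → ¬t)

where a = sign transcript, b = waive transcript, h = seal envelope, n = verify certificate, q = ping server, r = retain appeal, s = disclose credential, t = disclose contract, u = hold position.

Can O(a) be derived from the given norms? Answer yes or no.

Yes

Premises 8 and 4 are O(r → ¬q) and O(¬r → ¬q); every ideal world satisfies r or ¬r, so in either case ¬q holds — hence O(¬q).
With premise 6, O(¬q → ¬s), the K-axiom yields O(¬s).
From O(¬s) and premise 5, O(¬s → u), we obtain O(u).
With premise 9, O(u → ¬t), the K-axiom yields O(¬t).
The contrapositive of premise 1 (O(n → t)) is O(¬t → ¬n), and O(¬t) is already established, so O(¬n).
Premise 2, O(¬a → n), contraposes to O(¬n → a); with O(¬n) we get O(a).
Premises 3, 7 do not contribute to this derivation.
So O(a) follows.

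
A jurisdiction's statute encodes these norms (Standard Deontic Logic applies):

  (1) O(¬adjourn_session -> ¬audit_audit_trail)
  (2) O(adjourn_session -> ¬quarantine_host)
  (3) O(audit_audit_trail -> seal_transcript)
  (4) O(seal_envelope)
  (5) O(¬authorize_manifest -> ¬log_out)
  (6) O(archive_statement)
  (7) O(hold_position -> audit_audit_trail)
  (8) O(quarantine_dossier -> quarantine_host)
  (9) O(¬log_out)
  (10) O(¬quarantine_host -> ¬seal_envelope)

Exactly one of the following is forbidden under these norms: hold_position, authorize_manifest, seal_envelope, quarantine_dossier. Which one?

Premise 4 gives O(seal_envelope).
The contrapositive of premise 10 (O(¬quarantine_host -> ¬seal_envelope)) is O(seal_envelope -> quarantine_host), and O(seal_envelope) is already established, so O(quarantine_host).
Premise 2, O(adjourn_session -> ¬quarantine_host), contraposes to O(quarantine_host -> ¬adjourn_session); with O(quarantine_host) we get O(¬adjourn_session).
With premise 1, O(¬adjourn_session -> ¬audit_audit_trail), the K-axiom yields O(¬audit_audit_trail).
Premise 7 is O(hold_position -> audit_audit_trail); contrapositively O(¬audit_audit_trail -> ¬hold_position). Since O(¬audit_audit_trail) holds, K gives O(¬hold_position).
So O(¬hold_position) holds, i.e. hold_position is forbidden. None of the other listed options is forbidden under the premises.

hold_position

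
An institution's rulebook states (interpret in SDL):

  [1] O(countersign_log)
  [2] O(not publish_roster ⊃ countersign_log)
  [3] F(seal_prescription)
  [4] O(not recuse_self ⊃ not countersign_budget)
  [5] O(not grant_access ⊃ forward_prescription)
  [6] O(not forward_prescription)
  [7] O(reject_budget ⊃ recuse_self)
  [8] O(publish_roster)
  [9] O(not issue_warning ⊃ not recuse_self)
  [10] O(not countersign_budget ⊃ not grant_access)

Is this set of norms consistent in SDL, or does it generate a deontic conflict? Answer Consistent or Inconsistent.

Consistent

Premise 2 is O(not publish_roster ⊃ countersign_log); even if O(countersign_log) held, inferring O(not publish_roster) would be affirming the consequent — invalid.
So O(not publish_roster) is not derivable, and the apparent clash with O(publish_roster) does not arise.
A world satisfying every obligation exists (e.g. countersign_budget=true, countersign_log=true, forward_prescription=false, grant_access=true, issue_warning=true, publish_roster=true, recuse_self=true, reject_budget=false, seal_prescription=false); no atom is both obligatory and forbidden, so the set is consistent.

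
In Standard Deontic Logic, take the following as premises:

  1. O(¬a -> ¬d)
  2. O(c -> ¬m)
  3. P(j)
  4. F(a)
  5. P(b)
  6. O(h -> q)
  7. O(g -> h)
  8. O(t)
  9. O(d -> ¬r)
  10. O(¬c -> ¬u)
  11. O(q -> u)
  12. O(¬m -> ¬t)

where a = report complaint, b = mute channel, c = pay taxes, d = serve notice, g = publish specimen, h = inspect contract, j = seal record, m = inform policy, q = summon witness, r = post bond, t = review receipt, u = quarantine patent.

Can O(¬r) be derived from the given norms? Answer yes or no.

Premise 9 is O(d -> ¬r), but O(d) is not derivable from the premises, so it does not yield O(¬r).
No other premise forces O(¬r). An ideal world satisfying every premise can still have ¬r false, so O(¬r) is not derivable.

No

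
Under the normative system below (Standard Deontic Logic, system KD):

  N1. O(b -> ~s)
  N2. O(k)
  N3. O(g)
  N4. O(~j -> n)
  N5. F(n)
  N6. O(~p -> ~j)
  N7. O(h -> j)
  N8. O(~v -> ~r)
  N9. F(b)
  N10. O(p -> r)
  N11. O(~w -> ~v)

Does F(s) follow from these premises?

Premise 1 is O(b -> ~s), but O(b) is not derivable from the premises, so it does not yield O(~s).
No other premise forces O(~s). An ideal world satisfying every premise can still have s true, so F(s) is not derivable.

No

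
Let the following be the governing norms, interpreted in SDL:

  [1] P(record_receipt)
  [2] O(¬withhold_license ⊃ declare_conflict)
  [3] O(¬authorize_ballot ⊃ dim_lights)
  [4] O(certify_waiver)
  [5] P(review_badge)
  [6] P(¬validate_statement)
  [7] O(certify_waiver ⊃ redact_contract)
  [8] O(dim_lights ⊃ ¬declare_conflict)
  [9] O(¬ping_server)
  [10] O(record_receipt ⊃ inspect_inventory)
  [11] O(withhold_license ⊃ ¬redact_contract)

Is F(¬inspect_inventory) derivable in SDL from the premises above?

No

Premise 10 is O(record_receipt ⊃ inspect_inventory), but O(record_receipt) is not derivable from the premises (the permission P(record_receipt) asserts only ¬O(¬record_receipt), not O(record_receipt)), so it does not yield O(inspect_inventory).
No other premise forces O(inspect_inventory). An ideal world satisfying every premise can still have ¬inspect_inventory true, so F(¬inspect_inventory) is not derivable.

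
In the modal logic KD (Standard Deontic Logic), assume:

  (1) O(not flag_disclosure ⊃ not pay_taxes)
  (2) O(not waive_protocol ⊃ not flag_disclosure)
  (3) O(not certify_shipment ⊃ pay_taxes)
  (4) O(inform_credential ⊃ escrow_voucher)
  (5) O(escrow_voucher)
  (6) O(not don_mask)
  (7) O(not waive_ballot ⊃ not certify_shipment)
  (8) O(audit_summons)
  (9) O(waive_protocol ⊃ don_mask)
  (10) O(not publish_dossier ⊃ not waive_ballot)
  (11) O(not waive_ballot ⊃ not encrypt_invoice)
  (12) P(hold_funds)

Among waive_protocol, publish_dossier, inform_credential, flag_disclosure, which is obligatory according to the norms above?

publish_dossier

From premise 6 we have O(not don_mask).
Premise 9 is O(waive_protocol ⊃ don_mask); contrapositively O(not don_mask ⊃ not waive_protocol). Since O(not don_mask) holds, K gives O(not waive_protocol).
Applying K to premise 2 (O(not waive_protocol ⊃ not flag_disclosure)) and O(not waive_protocol) yields O(not flag_disclosure).
Applying K to premise 1 (O(not flag_disclosure ⊃ not pay_taxes)) and O(not flag_disclosure) yields O(not pay_taxes).
Premise 3, O(not certify_shipment ⊃ pay_taxes), contraposes to O(not pay_taxes ⊃ certify_shipment); with O(not pay_taxes) we get O(certify_shipment).
Premise 7 is O(not waive_ballot ⊃ not certify_shipment); contrapositively O(certify_shipment ⊃ waive_ballot). Since O(certify_shipment) holds, K gives O(waive_ballot).
The contrapositive of premise 10 (O(not publish_dossier ⊃ not waive_ballot)) is O(waive_ballot ⊃ publish_dossier), and O(waive_ballot) is already established, so O(publish_dossier).
So O(publish_dossier) holds — publish_dossier is obligatory. None of the other listed options is made obligatory by any chain of premises.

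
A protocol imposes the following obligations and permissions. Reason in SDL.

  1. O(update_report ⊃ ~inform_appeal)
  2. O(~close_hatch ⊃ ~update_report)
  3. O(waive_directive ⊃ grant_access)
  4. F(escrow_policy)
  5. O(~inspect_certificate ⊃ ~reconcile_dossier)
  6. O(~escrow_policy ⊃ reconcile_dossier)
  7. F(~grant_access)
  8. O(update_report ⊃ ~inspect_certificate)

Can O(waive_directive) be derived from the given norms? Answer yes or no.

Premise 3 is O(waive_directive ⊃ grant_access); even if O(grant_access) held, inferring O(waive_directive) would be affirming the consequent — invalid.
No other premise forces O(waive_directive). An ideal world satisfying every premise can still have waive_directive false, so O(waive_directive) is not derivable.

No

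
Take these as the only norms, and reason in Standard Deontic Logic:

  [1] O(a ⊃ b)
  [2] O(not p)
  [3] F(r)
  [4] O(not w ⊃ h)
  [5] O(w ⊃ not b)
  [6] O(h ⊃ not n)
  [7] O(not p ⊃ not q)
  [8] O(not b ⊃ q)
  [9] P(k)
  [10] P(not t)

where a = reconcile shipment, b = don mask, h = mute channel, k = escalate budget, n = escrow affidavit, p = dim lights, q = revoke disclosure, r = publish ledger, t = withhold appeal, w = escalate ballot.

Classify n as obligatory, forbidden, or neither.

Premise 2 states O(not p) outright.
From O(not p) and premise 7, O(not p ⊃ not q), we obtain O(not q).
Premise 8 is O(not b ⊃ q); contrapositively O(not q ⊃ b). Since O(not q) holds, K gives O(b).
The contrapositive of premise 5 (O(w ⊃ not b)) is O(b ⊃ not w), and O(b) is already established, so O(not w).
From O(not w) and premise 4, O(not w ⊃ h), we obtain O(h).
Premise 6 is O(h ⊃ not n); since O(h), deontic closure gives O(not n).
Premises 1, 3, 9, 10 do not contribute to this derivation.
Thus O(not n), which is F(n): n is forbidden.

Forbidden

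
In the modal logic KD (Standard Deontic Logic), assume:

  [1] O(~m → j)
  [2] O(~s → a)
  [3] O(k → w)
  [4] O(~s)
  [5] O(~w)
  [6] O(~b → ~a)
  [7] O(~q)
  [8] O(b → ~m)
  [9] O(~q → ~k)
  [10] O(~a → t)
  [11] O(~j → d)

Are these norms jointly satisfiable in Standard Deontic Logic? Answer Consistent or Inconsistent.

Premise 3 is O(k → w), but O(k) is not derivable from the premises, so it does not yield O(w).
So O(w) is not derivable, and the apparent clash with O(~w) does not arise.
A world satisfying every obligation exists (e.g. a=true, b=true, d=false, j=true, k=false, m=false, q=false, s=false, t=false, w=false); no atom is both obligatory and forbidden, so the set is consistent.

Consistent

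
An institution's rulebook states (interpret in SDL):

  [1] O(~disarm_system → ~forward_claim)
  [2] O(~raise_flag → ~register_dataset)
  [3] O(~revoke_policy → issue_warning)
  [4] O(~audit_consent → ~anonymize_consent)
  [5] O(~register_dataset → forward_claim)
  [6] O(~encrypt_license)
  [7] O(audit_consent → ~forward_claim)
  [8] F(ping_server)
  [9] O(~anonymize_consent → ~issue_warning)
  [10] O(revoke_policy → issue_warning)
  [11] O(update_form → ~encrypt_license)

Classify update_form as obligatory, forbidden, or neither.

Neither

Premise 11 is O(update_form → ~encrypt_license); even if O(~encrypt_license) held, inferring O(update_form) would be affirming the consequent — invalid.
No premise or chain of K-axiom applications forces O(update_form), and none forces O(~update_form). So update_form is neither obligatory nor forbidden under these norms.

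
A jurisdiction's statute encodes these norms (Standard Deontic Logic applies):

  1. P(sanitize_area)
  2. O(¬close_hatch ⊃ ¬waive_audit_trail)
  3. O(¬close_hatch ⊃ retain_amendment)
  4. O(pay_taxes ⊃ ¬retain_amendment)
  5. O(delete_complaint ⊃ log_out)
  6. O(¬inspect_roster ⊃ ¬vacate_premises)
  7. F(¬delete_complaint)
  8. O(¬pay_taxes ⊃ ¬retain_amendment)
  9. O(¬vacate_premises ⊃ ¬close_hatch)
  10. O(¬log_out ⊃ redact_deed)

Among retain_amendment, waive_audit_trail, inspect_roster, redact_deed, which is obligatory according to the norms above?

Premises 8 and 4 cover both cases: O(¬pay_taxes ⊃ ¬retain_amendment) and O(pay_taxes ⊃ ¬retain_amendment). Since ¬pay_taxes ∨ pay_taxes is a tautology, O(¬retain_amendment) follows.
Premise 3 is O(¬close_hatch ⊃ retain_amendment); contrapositively O(¬retain_amendment ⊃ close_hatch). Since O(¬retain_amendment) holds, K gives O(close_hatch).
Premise 9 is O(¬vacate_premises ⊃ ¬close_hatch); contrapositively O(close_hatch ⊃ vacate_premises). Since O(close_hatch) holds, K gives O(vacate_premises).
The contrapositive of premise 6 (O(¬inspect_roster ⊃ ¬vacate_premises)) is O(vacate_premises ⊃ inspect_roster), and O(vacate_premises) is already established, so O(inspect_roster).
So O(inspect_roster) holds — inspect_roster is obligatory. None of the other listed options is made obligatory by any chain of premises.

inspect_roster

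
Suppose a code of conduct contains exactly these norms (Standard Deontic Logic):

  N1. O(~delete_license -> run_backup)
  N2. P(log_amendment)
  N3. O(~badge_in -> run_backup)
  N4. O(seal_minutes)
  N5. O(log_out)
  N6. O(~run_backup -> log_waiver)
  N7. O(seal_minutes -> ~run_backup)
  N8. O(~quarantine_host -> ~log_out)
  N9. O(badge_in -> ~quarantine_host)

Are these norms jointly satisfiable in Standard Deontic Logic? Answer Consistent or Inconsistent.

Premise 5 states O(log_out) outright.
Premise 8 is O(~quarantine_host -> ~log_out); contrapositively O(log_out -> quarantine_host). Since O(log_out) holds, K gives O(quarantine_host).
Premise 9, O(badge_in -> ~quarantine_host), contraposes to O(quarantine_host -> ~badge_in); with O(quarantine_host) we get O(~badge_in).
With premise 3, O(~badge_in -> run_backup), the K-axiom yields O(run_backup).
Premise 7 is O(seal_minutes -> ~run_backup); contrapositively O(run_backup -> ~seal_minutes). Since O(run_backup) holds, K gives O(~seal_minutes).
However, premise 4 gives O(seal_minutes).
We now have both O(~seal_minutes) and O(seal_minutes) — seal_minutes is simultaneously obligatory and forbidden, violating the D-axiom.

Inconsistent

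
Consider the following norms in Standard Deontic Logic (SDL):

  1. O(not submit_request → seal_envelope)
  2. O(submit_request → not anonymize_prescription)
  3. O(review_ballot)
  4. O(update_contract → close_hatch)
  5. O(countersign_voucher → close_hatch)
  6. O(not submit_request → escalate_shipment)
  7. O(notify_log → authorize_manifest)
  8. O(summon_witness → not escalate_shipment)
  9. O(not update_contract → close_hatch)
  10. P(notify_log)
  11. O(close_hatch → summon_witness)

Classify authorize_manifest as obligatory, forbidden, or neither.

Premise 7 is O(notify_log → authorize_manifest), but O(notify_log) is not derivable from the premises (the permission P(notify_log) asserts only not O(not notify_log), not O(notify_log)), so it does not yield O(authorize_manifest).
No premise or chain of K-axiom applications forces O(authorize_manifest), and none forces O(not authorize_manifest). So authorize_manifest is neither obligatory nor forbidden under these norms.

Neither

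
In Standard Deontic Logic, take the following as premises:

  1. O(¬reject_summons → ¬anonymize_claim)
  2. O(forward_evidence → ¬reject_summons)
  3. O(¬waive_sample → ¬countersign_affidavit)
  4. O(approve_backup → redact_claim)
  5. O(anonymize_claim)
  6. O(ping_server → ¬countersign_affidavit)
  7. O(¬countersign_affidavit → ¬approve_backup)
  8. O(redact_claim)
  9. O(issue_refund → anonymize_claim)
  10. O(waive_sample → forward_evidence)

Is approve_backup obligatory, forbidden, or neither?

From premise 5 we have O(anonymize_claim).
Premise 1, O(¬reject_summons → ¬anonymize_claim), contraposes to O(anonymize_claim → reject_summons); with O(anonymize_claim) we get O(reject_summons).
Premise 2 is O(forward_evidence → ¬reject_summons); contrapositively O(reject_summons → ¬forward_evidence). Since O(reject_summons) holds, K gives O(¬forward_evidence).
The contrapositive of premise 10 (O(waive_sample → forward_evidence)) is O(¬forward_evidence → ¬waive_sample), and O(¬forward_evidence) is already established, so O(¬waive_sample).
From O(¬waive_sample) and premise 3, O(¬waive_sample → ¬countersign_affidavit), we obtain O(¬countersign_affidavit).
Applying K to premise 7 (O(¬countersign_affidavit → ¬approve_backup)) and O(¬countersign_affidavit) yields O(¬approve_backup).
Premises 4, 6, 8, 9 do not contribute to this derivation.
Thus O(¬approve_backup), which is F(approve_backup): approve_backup is forbidden.

Forbidden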